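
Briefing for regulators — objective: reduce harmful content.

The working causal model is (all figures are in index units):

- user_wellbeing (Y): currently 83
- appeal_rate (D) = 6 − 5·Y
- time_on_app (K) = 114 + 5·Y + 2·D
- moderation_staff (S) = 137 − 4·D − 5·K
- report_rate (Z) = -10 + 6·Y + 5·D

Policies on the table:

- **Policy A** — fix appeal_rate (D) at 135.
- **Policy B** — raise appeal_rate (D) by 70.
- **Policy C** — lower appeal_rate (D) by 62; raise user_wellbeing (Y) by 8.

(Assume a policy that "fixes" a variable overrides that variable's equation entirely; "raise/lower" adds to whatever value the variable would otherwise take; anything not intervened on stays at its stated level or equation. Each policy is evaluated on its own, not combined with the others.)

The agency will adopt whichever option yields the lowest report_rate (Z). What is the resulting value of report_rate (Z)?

Policy A (D := 135):
  Y = 83
  D = 135
  Z = -10 + 6·83 + 5·135 = 1163
Policy B (D + 70):
  Y = 83
  D = 6 − 5·83 (+70 from intervention) = -339
  Z = -10 + 6·83 + 5·(-339) = -1207
Policy C (D − 62, Y + 8):
  Y = 83 + 8 = 91
  D = 6 − 5·91 (−62 from intervention) = -511
  Z = -10 + 6·91 + 5·(-511) = -2019
Comparing — Policy A: Z=1163, Policy B: Z=-1207, Policy C: Z=-2019. Lowest is -2019 (Policy C).

-2019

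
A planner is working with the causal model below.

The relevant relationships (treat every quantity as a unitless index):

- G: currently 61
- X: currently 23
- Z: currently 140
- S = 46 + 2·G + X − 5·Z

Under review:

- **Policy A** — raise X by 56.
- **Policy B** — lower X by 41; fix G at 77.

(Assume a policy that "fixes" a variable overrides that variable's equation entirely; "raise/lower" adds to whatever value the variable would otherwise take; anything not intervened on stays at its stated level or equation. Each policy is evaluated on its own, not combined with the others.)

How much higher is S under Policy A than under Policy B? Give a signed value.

65

Policy A (X + 56):
  G = 61
  X = 23 + 56 = 79
  Z = 140
  S = 46 + 2·61 + 79 − 5·140 = -453
Policy B (X − 41, G := 77):
  G = 77
  X = 23 − 41 = -18
  Z = 140
  S = 46 + 2·77 + (-18) − 5·140 = -518
S: -453 − (-518) = 65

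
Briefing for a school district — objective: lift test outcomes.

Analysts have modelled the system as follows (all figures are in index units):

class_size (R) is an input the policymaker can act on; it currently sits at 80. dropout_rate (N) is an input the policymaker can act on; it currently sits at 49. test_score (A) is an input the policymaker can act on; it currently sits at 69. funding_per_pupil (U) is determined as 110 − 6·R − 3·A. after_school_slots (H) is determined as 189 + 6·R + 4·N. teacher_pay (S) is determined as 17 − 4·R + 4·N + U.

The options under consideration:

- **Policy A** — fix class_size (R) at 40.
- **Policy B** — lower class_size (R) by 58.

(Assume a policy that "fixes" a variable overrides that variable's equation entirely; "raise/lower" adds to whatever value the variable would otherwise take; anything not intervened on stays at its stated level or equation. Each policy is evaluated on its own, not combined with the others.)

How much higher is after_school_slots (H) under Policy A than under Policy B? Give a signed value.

108

Policy A (R := 40):
  R = 40
  N = 49
  H = 189 + 6·40 + 4·49 = 625
Policy B (R − 58):
  R = 80 − 58 = 22
  N = 49
  H = 189 + 6·22 + 4·49 = 517
H: 625 − 517 = 108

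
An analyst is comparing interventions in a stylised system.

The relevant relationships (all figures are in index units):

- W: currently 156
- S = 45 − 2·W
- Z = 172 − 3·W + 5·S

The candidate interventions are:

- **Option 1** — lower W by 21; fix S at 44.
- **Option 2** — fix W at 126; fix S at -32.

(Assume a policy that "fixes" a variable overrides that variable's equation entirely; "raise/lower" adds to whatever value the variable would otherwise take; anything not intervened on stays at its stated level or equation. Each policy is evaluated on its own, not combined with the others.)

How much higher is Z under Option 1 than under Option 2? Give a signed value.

Option 1 (W − 21, S := 44):
  W = 156 − 21 = 135
  S = 44
  Z = 172 − 3·135 + 5·44 = -13
Option 2 (W := 126, S := -32):
  W = 126
  S = -32
  Z = 172 − 3·126 + 5·(-32) = -366
Z: -13 − (-366) = 353

353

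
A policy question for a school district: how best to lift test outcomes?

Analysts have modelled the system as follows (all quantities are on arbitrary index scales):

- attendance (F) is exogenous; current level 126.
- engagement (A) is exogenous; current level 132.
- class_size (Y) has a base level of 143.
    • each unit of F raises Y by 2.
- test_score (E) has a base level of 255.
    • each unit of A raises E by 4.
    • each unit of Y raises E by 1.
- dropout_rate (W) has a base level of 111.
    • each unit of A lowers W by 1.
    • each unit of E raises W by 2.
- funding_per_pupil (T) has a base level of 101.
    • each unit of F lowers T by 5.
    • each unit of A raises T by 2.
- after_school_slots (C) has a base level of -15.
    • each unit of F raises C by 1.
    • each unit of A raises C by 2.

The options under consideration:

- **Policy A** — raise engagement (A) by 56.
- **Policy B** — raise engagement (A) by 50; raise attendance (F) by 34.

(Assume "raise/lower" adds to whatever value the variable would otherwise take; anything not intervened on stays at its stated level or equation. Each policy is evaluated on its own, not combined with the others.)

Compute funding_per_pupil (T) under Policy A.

-153

Policy A (A + 56):
  F = 126
  A = 132 + 56 = 188
  T = 101 − 5·126 + 2·188 = -153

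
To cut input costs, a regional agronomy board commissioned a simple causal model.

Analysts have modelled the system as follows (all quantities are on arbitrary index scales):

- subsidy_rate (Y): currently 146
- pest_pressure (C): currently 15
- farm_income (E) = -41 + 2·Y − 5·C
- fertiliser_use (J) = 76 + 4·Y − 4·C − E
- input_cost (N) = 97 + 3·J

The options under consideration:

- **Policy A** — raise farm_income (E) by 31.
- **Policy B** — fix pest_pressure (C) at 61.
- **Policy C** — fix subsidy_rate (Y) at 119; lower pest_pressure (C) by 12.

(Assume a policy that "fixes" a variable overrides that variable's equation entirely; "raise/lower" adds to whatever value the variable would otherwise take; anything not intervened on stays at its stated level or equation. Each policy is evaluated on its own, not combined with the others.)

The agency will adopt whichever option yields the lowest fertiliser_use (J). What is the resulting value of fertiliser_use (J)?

Policy A (E + 31):
  Y = 146
  C = 15
  E = -41 + 2·146 − 5·15 (+31 from intervention) = 207
  J = 76 + 4·146 − 4·15 − 207 = 393
Policy B (C := 61):
  Y = 146
  C = 61
  E = -41 + 2·146 − 5·61 = -54
  J = 76 + 4·146 − 4·61 − (-54) = 470
Policy C (Y := 119, C − 12):
  Y = 119
  C = 15 − 12 = 3
  E = -41 + 2·119 − 5·3 = 182
  J = 76 + 4·119 − 4·3 − 182 = 358
Comparing — Policy A: J=393, Policy B: J=470, Policy C: J=358. Lowest is 358 (Policy C).

358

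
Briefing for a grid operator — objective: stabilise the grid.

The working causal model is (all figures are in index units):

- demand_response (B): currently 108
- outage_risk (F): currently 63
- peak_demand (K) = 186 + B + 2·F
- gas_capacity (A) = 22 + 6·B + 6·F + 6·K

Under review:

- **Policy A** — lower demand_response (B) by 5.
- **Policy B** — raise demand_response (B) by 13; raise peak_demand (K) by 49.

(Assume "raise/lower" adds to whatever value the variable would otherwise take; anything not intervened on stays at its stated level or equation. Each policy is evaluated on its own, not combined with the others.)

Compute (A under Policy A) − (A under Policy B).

Policy A (B − 5):
  B = 108 − 5 = 103
  F = 63
  K = 186 + 103 + 2·63 = 415
  A = 22 + 6·103 + 6·63 + 6·415 = 3508
Policy B (B + 13, K + 49):
  B = 108 + 13 = 121
  F = 63
  K = 186 + 121 + 2·63 (+49 from intervention) = 482
  A = 22 + 6·121 + 6·63 + 6·482 = 4018
A: 3508 − 4018 = -510

-510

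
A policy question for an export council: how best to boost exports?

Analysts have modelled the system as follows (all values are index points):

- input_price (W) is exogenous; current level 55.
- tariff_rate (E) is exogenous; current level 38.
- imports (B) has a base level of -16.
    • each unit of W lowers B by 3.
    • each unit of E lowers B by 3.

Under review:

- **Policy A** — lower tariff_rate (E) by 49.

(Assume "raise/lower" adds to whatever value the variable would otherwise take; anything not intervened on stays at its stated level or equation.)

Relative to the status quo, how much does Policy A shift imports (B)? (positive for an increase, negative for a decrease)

147

Baseline:
  W = 55
  E = 38
  B = -16 − 3·55 − 3·38 = -295
Policy A (E − 49):
  W = 55
  E = 38 − 49 = -11
  B = -16 − 3·55 − 3·(-11) = -148
Change in B: -148 − (-295) = 147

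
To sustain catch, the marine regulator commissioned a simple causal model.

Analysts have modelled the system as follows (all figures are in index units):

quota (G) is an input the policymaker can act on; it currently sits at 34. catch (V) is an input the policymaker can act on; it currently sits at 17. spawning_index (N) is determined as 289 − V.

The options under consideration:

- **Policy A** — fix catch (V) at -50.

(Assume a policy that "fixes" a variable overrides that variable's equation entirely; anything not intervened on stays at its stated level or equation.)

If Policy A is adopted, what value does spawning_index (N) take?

339

Policy A (V := -50):
  V = -50
  N = 289 − (-50) = 339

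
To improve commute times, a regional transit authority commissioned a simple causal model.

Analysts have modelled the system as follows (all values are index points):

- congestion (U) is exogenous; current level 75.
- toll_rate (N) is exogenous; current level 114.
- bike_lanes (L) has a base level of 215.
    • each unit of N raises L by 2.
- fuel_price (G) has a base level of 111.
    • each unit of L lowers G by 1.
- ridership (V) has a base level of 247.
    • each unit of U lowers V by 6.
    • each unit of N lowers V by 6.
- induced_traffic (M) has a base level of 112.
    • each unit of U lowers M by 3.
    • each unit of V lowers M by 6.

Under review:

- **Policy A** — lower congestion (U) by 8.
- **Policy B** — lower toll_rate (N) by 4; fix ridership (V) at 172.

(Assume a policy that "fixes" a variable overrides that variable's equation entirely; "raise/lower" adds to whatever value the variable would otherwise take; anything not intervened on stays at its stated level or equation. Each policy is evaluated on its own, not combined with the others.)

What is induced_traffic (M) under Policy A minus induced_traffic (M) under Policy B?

Policy A (U − 8):
  U = 75 − 8 = 67
  N = 114
  V = 247 − 6·67 − 6·114 = -839
  M = 112 − 3·67 − 6·(-839) = 4945
Policy B (N − 4, V := 172):
  U = 75
  N = 114 − 4 = 110
  V = 172
  M = 112 − 3·75 − 6·172 = -1145
M: 4945 − (-1145) = 6090

6090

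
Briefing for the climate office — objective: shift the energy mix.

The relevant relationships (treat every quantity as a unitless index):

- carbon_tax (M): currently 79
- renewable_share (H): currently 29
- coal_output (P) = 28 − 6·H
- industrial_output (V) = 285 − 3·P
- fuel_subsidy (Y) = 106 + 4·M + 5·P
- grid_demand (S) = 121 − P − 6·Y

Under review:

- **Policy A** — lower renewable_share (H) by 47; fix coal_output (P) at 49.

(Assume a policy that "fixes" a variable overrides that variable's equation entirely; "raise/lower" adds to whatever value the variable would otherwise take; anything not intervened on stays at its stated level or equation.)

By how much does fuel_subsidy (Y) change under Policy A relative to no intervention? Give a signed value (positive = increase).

975

Baseline:
  M = 79
  H = 29
  P = 28 − 6·29 = -146
  Y = 106 + 4·79 + 5·(-146) = -308
Policy A (H − 47, P := 49):
  M = 79
  H = 29 − 47 = -18
  P = 49
  Y = 106 + 4·79 + 5·49 = 667
Change in Y: 667 − (-308) = 975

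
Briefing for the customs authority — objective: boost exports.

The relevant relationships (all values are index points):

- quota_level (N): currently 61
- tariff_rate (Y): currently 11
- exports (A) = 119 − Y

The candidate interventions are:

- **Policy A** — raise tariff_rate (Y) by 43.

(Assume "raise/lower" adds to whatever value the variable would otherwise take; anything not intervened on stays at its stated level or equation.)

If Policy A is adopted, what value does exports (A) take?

65

Policy A (Y + 43):
  Y = 11 + 43 = 54
  A = 119 − 54 = 65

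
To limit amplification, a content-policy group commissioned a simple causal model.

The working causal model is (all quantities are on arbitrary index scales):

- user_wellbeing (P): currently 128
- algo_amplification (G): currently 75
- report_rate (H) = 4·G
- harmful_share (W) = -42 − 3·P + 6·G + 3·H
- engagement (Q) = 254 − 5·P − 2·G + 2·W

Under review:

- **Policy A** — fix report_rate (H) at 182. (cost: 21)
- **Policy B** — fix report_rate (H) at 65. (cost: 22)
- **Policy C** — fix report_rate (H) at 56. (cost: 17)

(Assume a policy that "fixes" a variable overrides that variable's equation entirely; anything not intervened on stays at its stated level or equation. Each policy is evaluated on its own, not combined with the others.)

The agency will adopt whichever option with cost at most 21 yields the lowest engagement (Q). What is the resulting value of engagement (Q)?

-152

Policy A (H := 182):
  P = 128
  G = 75
  H = 182
  W = -42 − 3·128 + 6·75 + 3·182 = 570
  Q = 254 − 5·128 − 2·75 + 2·570 = 604
Policy C (H := 56):
  P = 128
  G = 75
  H = 56
  W = -42 − 3·128 + 6·75 + 3·56 = 192
  Q = 254 − 5·128 − 2·75 + 2·192 = -152
Comparing — Policy A: Q=604, Policy C: Q=-152. Lowest is -152 (Policy C).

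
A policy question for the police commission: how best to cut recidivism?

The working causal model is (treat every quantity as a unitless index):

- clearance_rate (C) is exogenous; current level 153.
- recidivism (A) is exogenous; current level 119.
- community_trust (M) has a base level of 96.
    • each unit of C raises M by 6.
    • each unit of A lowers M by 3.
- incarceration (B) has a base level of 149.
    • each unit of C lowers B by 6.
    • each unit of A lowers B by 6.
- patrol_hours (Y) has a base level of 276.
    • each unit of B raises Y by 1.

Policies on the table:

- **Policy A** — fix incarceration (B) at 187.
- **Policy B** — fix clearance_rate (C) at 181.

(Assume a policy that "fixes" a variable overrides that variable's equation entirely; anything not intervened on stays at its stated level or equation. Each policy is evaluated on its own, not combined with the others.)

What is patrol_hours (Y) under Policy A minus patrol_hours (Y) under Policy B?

1838

Policy A (B := 187):
  C = 153
  A = 119
  B = 187
  Y = 276 + 187 = 463
Policy B (C := 181):
  C = 181
  A = 119
  B = 149 − 6·181 − 6·119 = -1651
  Y = 276 + (-1651) = -1375
Y: 463 − (-1375) = 1838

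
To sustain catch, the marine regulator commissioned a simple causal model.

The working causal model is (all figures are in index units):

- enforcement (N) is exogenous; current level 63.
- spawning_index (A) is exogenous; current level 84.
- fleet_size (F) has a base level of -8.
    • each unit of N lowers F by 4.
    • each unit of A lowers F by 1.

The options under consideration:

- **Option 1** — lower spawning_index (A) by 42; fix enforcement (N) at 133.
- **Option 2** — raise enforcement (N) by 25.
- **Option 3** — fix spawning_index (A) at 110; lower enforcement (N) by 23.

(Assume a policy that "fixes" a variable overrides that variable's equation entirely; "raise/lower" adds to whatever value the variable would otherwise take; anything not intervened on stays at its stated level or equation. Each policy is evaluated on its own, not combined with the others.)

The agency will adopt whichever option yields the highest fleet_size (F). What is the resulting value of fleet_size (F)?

-278

Option 1 (A − 42, N := 133):
  N = 133
  A = 84 − 42 = 42
  F = -8 − 4·133 − 42 = -582
Option 2 (N + 25):
  N = 63 + 25 = 88
  A = 84
  F = -8 − 4·88 − 84 = -444
Option 3 (A := 110, N − 23):
  N = 63 − 23 = 40
  A = 110
  F = -8 − 4·40 − 110 = -278
Comparing — Option 1: F=-582, Option 2: F=-444, Option 3: F=-278. Highest is -278 (Option 3).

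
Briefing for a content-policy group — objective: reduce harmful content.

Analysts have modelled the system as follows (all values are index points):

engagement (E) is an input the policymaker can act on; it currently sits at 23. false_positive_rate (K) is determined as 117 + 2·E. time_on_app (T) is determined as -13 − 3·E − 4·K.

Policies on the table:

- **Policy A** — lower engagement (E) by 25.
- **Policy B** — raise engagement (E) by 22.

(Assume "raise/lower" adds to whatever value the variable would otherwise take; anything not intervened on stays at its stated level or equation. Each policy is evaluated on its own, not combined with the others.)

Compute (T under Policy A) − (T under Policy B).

Policy A (E − 25):
  E = 23 − 25 = -2
  K = 117 + 2·(-2) = 113
  T = -13 − 3·(-2) − 4·113 = -459
Policy B (E + 22):
  E = 23 + 22 = 45
  K = 117 + 2·45 = 207
  T = -13 − 3·45 − 4·207 = -976
T: -459 − (-976) = 517

517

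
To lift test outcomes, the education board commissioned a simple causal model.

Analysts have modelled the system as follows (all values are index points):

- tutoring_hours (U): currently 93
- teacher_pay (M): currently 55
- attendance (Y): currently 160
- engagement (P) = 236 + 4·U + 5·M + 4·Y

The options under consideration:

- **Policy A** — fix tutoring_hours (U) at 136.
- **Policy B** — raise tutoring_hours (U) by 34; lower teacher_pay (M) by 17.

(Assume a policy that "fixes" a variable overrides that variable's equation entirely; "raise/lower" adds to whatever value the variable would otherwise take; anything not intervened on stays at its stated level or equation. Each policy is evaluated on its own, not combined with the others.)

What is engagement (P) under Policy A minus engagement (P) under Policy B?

121

Policy A (U := 136):
  U = 136
  M = 55
  Y = 160
  P = 236 + 4·136 + 5·55 + 4·160 = 1695
Policy B (U + 34, M − 17):
  U = 93 + 34 = 127
  M = 55 − 17 = 38
  Y = 160
  P = 236 + 4·127 + 5·38 + 4·160 = 1574
P: 1695 − 1574 = 121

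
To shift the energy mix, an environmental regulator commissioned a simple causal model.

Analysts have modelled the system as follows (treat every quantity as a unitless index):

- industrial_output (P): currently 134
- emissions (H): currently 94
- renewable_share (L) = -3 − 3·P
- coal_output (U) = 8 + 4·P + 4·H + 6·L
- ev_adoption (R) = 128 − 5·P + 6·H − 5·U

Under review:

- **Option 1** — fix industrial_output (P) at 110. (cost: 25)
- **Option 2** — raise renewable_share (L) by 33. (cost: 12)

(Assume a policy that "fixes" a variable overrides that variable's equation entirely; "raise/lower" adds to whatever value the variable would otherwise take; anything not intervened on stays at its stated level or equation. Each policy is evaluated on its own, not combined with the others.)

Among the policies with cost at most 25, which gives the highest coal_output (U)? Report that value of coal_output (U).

Option 1 (P := 110):
  P = 110
  H = 94
  L = -3 − 3·110 = -333
  U = 8 + 4·110 + 4·94 + 6·(-333) = -1174
Option 2 (L + 33):
  P = 134
  H = 94
  L = -3 − 3·134 (+33 from intervention) = -372
  U = 8 + 4·134 + 4·94 + 6·(-372) = -1312
Comparing — Option 1: U=-1174, Option 2: U=-1312. Highest is -1174 (Option 1).

-1174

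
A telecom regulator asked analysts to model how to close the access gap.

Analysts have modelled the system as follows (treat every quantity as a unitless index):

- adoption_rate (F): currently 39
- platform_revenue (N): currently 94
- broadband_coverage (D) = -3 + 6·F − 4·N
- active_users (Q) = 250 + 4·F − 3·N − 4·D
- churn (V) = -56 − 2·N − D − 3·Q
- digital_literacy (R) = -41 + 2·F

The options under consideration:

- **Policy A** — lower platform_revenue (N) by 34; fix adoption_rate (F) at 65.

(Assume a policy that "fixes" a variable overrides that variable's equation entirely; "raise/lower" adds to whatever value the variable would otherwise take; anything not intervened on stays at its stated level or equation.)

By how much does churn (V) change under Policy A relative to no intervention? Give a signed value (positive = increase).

2662

Baseline:
  F = 39
  N = 94
  D = -3 + 6·39 − 4·94 = -145
  Q = 250 + 4·39 − 3·94 − 4·(-145) = 704
  V = -56 − 2·94 − (-145) − 3·704 = -2211
Policy A (N − 34, F := 65):
  F = 65
  N = 94 − 34 = 60
  D = -3 + 6·65 − 4·60 = 147
  Q = 250 + 4·65 − 3·60 − 4·147 = -258
  V = -56 − 2·60 − 147 − 3·(-258) = 451
Change in V: 451 − (-2211) = 2662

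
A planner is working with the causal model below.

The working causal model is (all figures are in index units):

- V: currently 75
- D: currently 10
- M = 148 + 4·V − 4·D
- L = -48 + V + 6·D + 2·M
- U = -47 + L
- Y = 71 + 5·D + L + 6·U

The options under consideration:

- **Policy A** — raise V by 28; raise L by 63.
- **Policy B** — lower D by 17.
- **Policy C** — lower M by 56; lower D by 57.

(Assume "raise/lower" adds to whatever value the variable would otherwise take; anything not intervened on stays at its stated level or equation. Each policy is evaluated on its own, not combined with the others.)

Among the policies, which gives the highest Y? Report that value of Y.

Policy A (V + 28, L + 63):
  V = 75 + 28 = 103
  D = 10
  M = 148 + 4·103 − 4·10 = 520
  L = -48 + 103 + 6·10 + 2·520 (+63 from intervention) = 1218
  U = -47 + 1218 = 1171
  Y = 71 + 5·10 + 1218 + 6·1171 = 8365
Policy B (D − 17):
  V = 75
  D = 10 − 17 = -7
  M = 148 + 4·75 − 4·(-7) = 476
  L = -48 + 75 + 6·(-7) + 2·476 = 937
  U = -47 + 937 = 890
  Y = 71 + 5·(-7) + 937 + 6·890 = 6313
Policy C (M − 56, D − 57):
  V = 75
  D = 10 − 57 = -47
  M = 148 + 4·75 − 4·(-47) (−56 from intervention) = 580
  L = -48 + 75 + 6·(-47) + 2·580 = 905
  U = -47 + 905 = 858
  Y = 71 + 5·(-47) + 905 + 6·858 = 5889
Comparing — Policy A: Y=8365, Policy B: Y=6313, Policy C: Y=5889. Highest is 8365 (Policy A).

8365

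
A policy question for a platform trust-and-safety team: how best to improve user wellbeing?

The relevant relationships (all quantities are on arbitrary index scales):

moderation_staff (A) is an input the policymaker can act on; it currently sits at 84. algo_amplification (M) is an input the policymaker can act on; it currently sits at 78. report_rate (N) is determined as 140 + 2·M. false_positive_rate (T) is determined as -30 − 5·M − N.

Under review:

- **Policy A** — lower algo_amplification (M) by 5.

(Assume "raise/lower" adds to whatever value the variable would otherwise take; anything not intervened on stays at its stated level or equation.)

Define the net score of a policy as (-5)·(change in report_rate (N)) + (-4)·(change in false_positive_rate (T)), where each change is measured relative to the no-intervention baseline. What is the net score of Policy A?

Baseline:
  M = 78
  N = 140 + 2·78 = 296
  T = -30 − 5·78 − 296 = -716
Policy A (M − 5):
  M = 78 − 5 = 73
  N = 140 + 2·73 = 286
  T = -30 − 5·73 − 286 = -681
ΔN = 286 − 296 = -10; ΔT = -681 − (-716) = 35
Score = (-5)·(-10) + (-4)·35 = -90

-90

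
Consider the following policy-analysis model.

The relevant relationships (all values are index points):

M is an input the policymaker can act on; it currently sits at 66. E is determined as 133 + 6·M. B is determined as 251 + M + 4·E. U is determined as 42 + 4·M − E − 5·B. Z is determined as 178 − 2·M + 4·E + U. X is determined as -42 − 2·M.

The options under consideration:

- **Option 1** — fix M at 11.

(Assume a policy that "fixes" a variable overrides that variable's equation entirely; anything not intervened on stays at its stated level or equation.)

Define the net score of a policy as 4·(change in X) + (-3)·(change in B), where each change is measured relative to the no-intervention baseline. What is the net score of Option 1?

Baseline:
  M = 66
  E = 133 + 6·66 = 529
  B = 251 + 66 + 4·529 = 2433
  X = -42 − 2·66 = -174
Option 1 (M := 11):
  M = 11
  E = 133 + 6·11 = 199
  B = 251 + 11 + 4·199 = 1058
  X = -42 − 2·11 = -64
ΔX = -64 − (-174) = 110; ΔB = 1058 − 2433 = -1375
Score = 4·110 + (-3)·(-1375) = 4565

4565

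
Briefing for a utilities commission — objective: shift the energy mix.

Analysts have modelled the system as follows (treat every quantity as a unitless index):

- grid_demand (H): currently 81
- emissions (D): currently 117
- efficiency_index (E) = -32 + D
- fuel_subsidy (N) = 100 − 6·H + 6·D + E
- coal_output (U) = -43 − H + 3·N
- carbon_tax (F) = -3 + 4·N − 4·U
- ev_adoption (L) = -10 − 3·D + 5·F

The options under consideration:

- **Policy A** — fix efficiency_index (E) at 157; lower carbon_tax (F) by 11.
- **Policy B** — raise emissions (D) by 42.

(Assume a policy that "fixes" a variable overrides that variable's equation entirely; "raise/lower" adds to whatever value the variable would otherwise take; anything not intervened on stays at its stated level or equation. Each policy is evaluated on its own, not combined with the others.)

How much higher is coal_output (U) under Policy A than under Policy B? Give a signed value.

Policy A (E := 157, F − 11):
  H = 81
  D = 117
  E = 157
  N = 100 − 6·81 + 6·117 + 157 = 473
  U = -43 − 81 + 3·473 = 1295
Policy B (D + 42):
  H = 81
  D = 117 + 42 = 159
  E = -32 + 159 = 127
  N = 100 − 6·81 + 6·159 + 127 = 695
  U = -43 − 81 + 3·695 = 1961
U: 1295 − 1961 = -666

-666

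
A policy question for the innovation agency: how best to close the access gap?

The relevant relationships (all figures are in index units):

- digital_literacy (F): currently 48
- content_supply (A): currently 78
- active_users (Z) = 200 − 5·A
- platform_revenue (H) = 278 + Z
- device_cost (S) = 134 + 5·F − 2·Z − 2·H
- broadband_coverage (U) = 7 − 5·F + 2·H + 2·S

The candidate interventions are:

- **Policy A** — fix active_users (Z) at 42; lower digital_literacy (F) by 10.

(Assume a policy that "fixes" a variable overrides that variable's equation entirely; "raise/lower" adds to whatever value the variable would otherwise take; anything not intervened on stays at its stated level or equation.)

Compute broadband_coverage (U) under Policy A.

-343

Policy A (Z := 42, F − 10):
  F = 48 − 10 = 38
  A = 78
  Z = 42
  H = 278 + 42 = 320
  S = 134 + 5·38 − 2·42 − 2·320 = -400
  U = 7 − 5·38 + 2·320 + 2·(-400) = -343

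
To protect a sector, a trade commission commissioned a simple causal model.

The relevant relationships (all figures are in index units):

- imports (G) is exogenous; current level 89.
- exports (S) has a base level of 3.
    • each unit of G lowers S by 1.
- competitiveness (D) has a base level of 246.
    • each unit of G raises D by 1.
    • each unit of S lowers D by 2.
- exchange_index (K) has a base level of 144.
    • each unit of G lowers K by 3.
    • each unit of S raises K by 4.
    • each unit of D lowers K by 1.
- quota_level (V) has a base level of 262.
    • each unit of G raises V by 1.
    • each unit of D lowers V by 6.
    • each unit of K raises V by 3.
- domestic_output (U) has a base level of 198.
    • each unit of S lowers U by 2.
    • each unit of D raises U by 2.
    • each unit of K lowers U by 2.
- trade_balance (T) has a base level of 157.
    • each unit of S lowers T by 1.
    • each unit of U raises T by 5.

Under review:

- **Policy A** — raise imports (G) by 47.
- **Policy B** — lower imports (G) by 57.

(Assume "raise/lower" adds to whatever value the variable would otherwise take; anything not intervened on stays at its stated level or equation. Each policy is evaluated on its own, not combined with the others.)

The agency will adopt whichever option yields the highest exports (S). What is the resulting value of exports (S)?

-29

Policy A (G + 47):
  G = 89 + 47 = 136
  S = 3 − 136 = -133
Policy B (G − 57):
  G = 89 − 57 = 32
  S = 3 − 32 = -29
Comparing — Policy A: S=-133, Policy B: S=-29. Highest is -29 (Policy B).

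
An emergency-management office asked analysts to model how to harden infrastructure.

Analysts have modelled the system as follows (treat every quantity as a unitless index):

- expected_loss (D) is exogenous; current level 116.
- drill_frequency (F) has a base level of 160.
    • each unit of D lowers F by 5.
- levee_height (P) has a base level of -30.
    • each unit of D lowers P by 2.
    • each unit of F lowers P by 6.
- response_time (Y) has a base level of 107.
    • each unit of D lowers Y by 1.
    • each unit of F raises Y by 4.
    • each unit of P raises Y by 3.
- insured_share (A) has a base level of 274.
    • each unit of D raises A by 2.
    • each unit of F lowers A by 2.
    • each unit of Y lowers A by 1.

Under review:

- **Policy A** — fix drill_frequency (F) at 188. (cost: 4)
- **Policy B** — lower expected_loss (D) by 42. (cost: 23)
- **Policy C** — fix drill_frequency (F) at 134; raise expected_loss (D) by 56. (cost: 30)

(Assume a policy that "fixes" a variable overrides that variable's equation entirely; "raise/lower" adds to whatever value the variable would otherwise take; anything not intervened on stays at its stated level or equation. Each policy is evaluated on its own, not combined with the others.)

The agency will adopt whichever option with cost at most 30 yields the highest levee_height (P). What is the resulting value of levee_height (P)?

Policy A (F := 188):
  D = 116
  F = 188
  P = -30 − 2·116 − 6·188 = -1390
Policy B (D − 42):
  D = 116 − 42 = 74
  F = 160 − 5·74 = -210
  P = -30 − 2·74 − 6·(-210) = 1082
Policy C (F := 134, D + 56):
  D = 116 + 56 = 172
  F = 134
  P = -30 − 2·172 − 6·134 = -1178
Comparing — Policy A: P=-1390, Policy B: P=1082, Policy C: P=-1178. Highest is 1082 (Policy B).

1082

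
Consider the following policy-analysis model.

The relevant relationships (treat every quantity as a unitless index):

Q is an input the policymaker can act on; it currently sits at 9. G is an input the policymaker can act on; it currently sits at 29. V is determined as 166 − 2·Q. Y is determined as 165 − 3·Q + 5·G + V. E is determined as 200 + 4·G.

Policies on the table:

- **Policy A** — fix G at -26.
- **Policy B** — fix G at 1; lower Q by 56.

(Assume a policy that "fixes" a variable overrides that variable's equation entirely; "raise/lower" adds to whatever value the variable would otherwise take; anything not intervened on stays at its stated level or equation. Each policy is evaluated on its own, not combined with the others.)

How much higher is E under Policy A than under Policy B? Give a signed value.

-108

Policy A (G := -26):
  G = -26
  E = 200 + 4·(-26) = 96
Policy B (G := 1, Q − 56):
  G = 1
  E = 200 + 4·1 = 204
E: 96 − 204 = -108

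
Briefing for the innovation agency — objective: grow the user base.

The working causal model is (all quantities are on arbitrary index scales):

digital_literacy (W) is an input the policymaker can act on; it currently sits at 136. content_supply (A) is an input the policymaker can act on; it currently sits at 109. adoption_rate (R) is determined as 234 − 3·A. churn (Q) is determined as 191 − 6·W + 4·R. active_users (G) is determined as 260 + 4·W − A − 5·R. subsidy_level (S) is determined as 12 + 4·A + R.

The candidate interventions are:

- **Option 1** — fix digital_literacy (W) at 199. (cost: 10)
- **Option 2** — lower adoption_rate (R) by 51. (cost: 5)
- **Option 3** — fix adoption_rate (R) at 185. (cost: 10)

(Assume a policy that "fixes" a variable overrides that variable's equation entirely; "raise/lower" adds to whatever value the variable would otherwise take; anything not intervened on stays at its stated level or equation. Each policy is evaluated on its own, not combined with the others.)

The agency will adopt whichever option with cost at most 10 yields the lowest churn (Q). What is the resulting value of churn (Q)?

Option 1 (W := 199):
  W = 199
  A = 109
  R = 234 − 3·109 = -93
  Q = 191 − 6·199 + 4·(-93) = -1375
Option 2 (R − 51):
  W = 136
  A = 109
  R = 234 − 3·109 (−51 from intervention) = -144
  Q = 191 − 6·136 + 4·(-144) = -1201
Option 3 (R := 185):
  W = 136
  A = 109
  R = 185
  Q = 191 − 6·136 + 4·185 = 115
Comparing — Option 1: Q=-1375, Option 2: Q=-1201, Option 3: Q=115. Lowest is -1375 (Option 1).

-1375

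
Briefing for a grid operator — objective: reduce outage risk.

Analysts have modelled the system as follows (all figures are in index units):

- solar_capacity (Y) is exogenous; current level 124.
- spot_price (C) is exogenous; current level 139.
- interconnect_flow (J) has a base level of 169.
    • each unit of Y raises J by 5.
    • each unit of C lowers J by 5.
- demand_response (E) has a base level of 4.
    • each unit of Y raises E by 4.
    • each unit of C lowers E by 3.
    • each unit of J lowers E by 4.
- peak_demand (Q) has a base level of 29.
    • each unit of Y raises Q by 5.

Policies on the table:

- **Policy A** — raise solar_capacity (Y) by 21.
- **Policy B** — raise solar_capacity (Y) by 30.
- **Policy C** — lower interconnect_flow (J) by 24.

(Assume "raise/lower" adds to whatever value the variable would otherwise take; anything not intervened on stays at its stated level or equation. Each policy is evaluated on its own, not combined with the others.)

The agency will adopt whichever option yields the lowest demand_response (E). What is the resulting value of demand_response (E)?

Policy A (Y + 21):
  Y = 124 + 21 = 145
  C = 139
  J = 169 + 5·145 − 5·139 = 199
  E = 4 + 4·145 − 3·139 − 4·199 = -629
Policy B (Y + 30):
  Y = 124 + 30 = 154
  C = 139
  J = 169 + 5·154 − 5·139 = 244
  E = 4 + 4·154 − 3·139 − 4·244 = -773
Policy C (J − 24):
  Y = 124
  C = 139
  J = 169 + 5·124 − 5·139 (−24 from intervention) = 70
  E = 4 + 4·124 − 3·139 − 4·70 = -197
Comparing — Policy A: E=-629, Policy B: E=-773, Policy C: E=-197. Lowest is -773 (Policy B).

-773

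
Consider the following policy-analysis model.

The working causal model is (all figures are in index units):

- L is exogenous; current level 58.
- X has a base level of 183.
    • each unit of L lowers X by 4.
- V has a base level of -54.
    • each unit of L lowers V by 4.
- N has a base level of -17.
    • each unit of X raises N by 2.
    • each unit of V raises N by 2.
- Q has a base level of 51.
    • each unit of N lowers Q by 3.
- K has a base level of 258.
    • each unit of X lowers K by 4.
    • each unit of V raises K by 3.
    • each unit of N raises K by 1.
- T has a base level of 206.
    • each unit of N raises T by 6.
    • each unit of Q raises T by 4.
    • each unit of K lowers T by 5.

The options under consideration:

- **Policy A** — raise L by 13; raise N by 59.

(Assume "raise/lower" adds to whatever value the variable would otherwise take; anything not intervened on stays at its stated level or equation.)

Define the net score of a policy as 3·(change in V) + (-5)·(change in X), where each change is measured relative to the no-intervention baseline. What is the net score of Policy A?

Baseline:
  L = 58
  X = 183 − 4·58 = -49
  V = -54 − 4·58 = -286
Policy A (L + 13, N + 59):
  L = 58 + 13 = 71
  X = 183 − 4·71 = -101
  V = -54 − 4·71 = -338
ΔV = -338 − (-286) = -52; ΔX = -101 − (-49) = -52
Score = 3·(-52) + (-5)·(-52) = 104

104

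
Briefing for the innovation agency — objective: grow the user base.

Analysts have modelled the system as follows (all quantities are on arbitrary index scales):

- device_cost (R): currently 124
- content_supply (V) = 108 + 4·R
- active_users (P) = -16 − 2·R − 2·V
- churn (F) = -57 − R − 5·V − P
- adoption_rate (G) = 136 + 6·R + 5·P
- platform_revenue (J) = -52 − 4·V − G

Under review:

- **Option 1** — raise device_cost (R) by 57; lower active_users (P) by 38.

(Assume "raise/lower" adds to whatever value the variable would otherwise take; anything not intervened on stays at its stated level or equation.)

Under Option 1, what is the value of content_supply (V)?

Option 1 (R + 57, P − 38):
  R = 124 + 57 = 181
  V = 108 + 4·181 = 832

832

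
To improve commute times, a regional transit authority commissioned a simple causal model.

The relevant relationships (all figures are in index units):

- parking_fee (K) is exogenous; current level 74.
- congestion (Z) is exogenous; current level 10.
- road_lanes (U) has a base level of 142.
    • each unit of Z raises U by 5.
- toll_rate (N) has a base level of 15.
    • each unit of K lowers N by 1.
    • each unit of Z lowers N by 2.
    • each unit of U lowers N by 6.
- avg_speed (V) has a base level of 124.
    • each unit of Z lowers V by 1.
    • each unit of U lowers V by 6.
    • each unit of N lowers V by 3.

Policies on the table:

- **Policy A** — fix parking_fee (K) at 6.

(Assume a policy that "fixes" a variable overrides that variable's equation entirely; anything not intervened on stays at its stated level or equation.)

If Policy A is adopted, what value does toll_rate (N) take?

-1163

Policy A (K := 6):
  K = 6
  Z = 10
  U = 142 + 5·10 = 192
  N = 15 − 6 − 2·10 − 6·192 = -1163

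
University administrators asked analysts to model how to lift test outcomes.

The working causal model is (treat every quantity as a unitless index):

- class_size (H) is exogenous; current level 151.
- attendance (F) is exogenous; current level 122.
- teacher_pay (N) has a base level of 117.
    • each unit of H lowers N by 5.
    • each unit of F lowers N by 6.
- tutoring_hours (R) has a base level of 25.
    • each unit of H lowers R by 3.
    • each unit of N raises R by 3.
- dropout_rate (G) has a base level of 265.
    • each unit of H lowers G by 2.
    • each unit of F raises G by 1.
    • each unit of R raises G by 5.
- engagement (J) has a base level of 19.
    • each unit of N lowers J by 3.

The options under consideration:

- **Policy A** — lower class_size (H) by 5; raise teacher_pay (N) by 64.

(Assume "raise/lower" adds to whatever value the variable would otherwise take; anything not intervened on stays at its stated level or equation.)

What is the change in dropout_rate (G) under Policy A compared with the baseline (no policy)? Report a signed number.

Baseline:
  H = 151
  F = 122
  N = 117 − 5·151 − 6·122 = -1370
  R = 25 − 3·151 + 3·(-1370) = -4538
  G = 265 − 2·151 + 122 + 5·(-4538) = -22605
Policy A (H − 5, N + 64):
  H = 151 − 5 = 146
  F = 122
  N = 117 − 5·146 − 6·122 (+64 from intervention) = -1281
  R = 25 − 3·146 + 3·(-1281) = -4256
  G = 265 − 2·146 + 122 + 5·(-4256) = -21185
Change in G: -21185 − (-22605) = 1420

1420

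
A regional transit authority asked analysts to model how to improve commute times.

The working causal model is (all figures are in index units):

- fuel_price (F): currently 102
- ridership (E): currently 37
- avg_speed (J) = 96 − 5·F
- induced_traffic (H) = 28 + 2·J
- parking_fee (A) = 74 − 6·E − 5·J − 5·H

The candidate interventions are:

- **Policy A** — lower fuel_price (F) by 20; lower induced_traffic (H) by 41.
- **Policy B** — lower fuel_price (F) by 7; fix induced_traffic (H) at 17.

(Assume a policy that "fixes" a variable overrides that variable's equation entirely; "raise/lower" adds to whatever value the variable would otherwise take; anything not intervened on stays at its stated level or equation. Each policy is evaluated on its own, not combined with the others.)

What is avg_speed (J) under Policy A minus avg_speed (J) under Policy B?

Policy A (F − 20, H − 41):
  F = 102 − 20 = 82
  J = 96 − 5·82 = -314
Policy B (F − 7, H := 17):
  F = 102 − 7 = 95
  J = 96 − 5·95 = -379
J: -314 − (-379) = 65

65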